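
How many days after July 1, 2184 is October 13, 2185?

Jul 1, 2184 → Jul 1, 2185: 365 days.
Jul 1, 2185 → Aug 1, 2185: 31 days (July has 31).
Aug 1, 2185 → Sep 1, 2185: 31 days (August has 31).
Sep 1, 2185 → Oct 1, 2185: 30 days (September has 30).
Oct 1, 2185 → Oct 13, 2185: 12 days.
Total: 469 days.

469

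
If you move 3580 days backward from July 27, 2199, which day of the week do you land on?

First find the weekday of Jul 27, 2199. Doomsday rule: the anchor day for the 2100s is Sunday. For year 99: 99÷12 = 8 r 3, and 3÷4 = 0, so 8+3+0 = 11.
Sunday + 11 ≡ Thursday — that's 2199's doomsday.
In July the doomsday date is Jul 11.
Jul 27 is 16 days after Jul 11; 16 mod 7 = 2, so Thursday + 2 = Saturday.
3580 mod 7 = 3, so 3580 days before a Saturday is Saturday − 3 = Wednesday.

Wednesday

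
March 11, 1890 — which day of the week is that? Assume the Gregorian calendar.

Tuesday

Doomsday rule: the anchor day for the 1800s is Friday. For year 90: 90÷12 = 7 r 6, and 6÷4 = 1, so 7+6+1 = 14.
Friday + 14 ≡ Friday — that's 1890's doomsday.
In March the doomsday date is Mar 14.
Mar 11 is 3 days before Mar 14; 3 mod 7 = 3, so Friday − 3 = Tuesday.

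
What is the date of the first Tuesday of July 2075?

July 2, 2075

July 1, 2075 is a Monday.
The first Tuesday is therefore July 2 (1 days later).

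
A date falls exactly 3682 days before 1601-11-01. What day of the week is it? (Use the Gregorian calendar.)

Nov 1, 1601 is a Thursday.
3682 mod 7 = 0, so 3682 days before a Thursday is Thursday − 0 = Thursday.

Thursday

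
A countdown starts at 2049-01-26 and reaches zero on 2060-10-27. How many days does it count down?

Jan 26, 2049 → Jan 26, 2050: 365 days.
Jan 26, 2050 → Jan 26, 2051: 365 days.
Jan 26, 2051 → Jan 26, 2052: 365 days.
Jan 26, 2052 → Jan 26, 2053: 366 days (Feb 29, 2052 is in that span).
Jan 26, 2053 → Jan 26, 2054: 365 days.
Jan 26, 2054 → Jan 26, 2055: 365 days.
Jan 26, 2055 → Jan 26, 2056: 365 days.
Jan 26, 2056 → Jan 26, 2057: 366 days (Feb 29, 2056 is in that span).
Jan 26, 2057 → Jan 26, 2058: 365 days.
Jan 26, 2058 → Jan 26, 2059: 365 days.
Jan 26, 2059 → Jan 26, 2060: 365 days.
Jan 26, 2060 → Feb 26, 2060: 31 days (January has 31).
Feb 26, 2060 → Mar 26, 2060: 29 days (February has 29).
Mar 26, 2060 → Apr 26, 2060: 31 days (March has 31).
Apr 26, 2060 → May 26, 2060: 30 days (April has 30).
May 26, 2060 → Jun 26, 2060: 31 days (May has 31).
Jun 26, 2060 → Jul 26, 2060: 30 days (June has 30).
Jul 26, 2060 → Aug 26, 2060: 31 days (July has 31).
Aug 26, 2060 → Sep 26, 2060: 31 days (August has 31).
Sep 26, 2060 → Oct 26, 2060: 30 days (September has 30).
Oct 26, 2060 → Oct 27, 2060: 1 days.
Total: 4292 days.

4292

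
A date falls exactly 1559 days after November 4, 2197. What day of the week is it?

Thursday

Nov 4, 2197 is a Saturday.
1559 mod 7 = 5, so 1559 days after a Saturday is Saturday + 5 = Thursday.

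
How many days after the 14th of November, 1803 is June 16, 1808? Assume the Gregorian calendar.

1676

Nov 14, 1803 → Nov 14, 1804: 366 days (Feb 29, 1804 is in that span).
Nov 14, 1804 → Nov 14, 1805: 365 days.
Nov 14, 1805 → Nov 14, 1806: 365 days.
Nov 14, 1806 → Nov 14, 1807: 365 days.
Nov 14, 1807 → Dec 14, 1807: 30 days (November has 30).
Dec 14, 1807 → Jan 14, 1808: 31 days (December has 31).
Jan 14, 1808 → Feb 14, 1808: 31 days (January has 31).
Feb 14, 1808 → Mar 14, 1808: 29 days (February has 29).
Mar 14, 1808 → Apr 14, 1808: 31 days (March has 31).
Apr 14, 1808 → May 14, 1808: 30 days (April has 30).
May 14, 1808 → Jun 14, 1808: 31 days (May has 31).
Jun 14, 1808 → Jun 16, 1808: 2 days.
Total: 1676 days.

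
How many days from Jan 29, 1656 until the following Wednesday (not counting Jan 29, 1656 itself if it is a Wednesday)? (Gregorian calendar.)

Jan 29, 1656 is a Saturday.
From Saturday to the next Wednesday is 4 days.

4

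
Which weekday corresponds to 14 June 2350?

Wednesday

Doomsday rule: the anchor day for the 2300s is Wednesday. For year 50: 50÷12 = 4 r 2, and 2÷4 = 0, so 4+2+0 = 6.
Wednesday + 6 ≡ Tuesday — that's 2350's doomsday.
In June the doomsday date is Jun 6.
Jun 14 is 8 days after Jun 6; 8 mod 7 = 1, so Tuesday + 1 = Wednesday.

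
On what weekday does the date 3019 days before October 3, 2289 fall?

First find the weekday of Oct 3, 2289. Doomsday rule: the anchor day for the 2200s is Friday. For year 89: 89÷12 = 7 r 5, and 5÷4 = 1, so 7+5+1 = 13.
Friday + 13 ≡ Thursday — that's 2289's doomsday.
In October the doomsday date is Oct 10.
Oct 3 is 7 days before Oct 10; 7 mod 7 = 0, so Thursday − 0 = Thursday.
3019 mod 7 = 2, so 3019 days before a Thursday is Thursday − 2 = Tuesday.

Tuesday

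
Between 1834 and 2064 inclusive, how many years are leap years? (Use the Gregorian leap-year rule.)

Multiples of 4 in [1834,2064]: 58.
Of those, multiples of 100: 2 (not leap unless ÷400).
Multiples of 400: 1.
Leap years = 58 − 2 + 1 = 57.

57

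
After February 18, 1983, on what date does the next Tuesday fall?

Feb 18, 1983 is a Friday.
From Friday to the next Tuesday is 4 days.
Feb 18, 1983 + 4 = Feb 22, 1983.

February 22, 1983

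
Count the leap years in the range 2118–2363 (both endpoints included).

Multiples of 4 in [2118,2363]: 61.
Of those, multiples of 100: 2 (not leap unless ÷400).
Multiples of 400: 0.
Leap years = 61 − 2 + 0 = 59.

59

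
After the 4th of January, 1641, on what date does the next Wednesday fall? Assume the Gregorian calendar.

Jan 4, 1641 is a Friday.
From Friday to the next Wednesday is 5 days.
Jan 4, 1641 + 5 = Jan 9, 1641.

January 9, 1641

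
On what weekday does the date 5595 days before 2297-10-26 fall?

Sunday

Oct 26, 2297 is a Tuesday.
5595 mod 7 = 2, so 5595 days before a Tuesday is Tuesday − 2 = Sunday.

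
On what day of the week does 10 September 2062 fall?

Sunday

January 1, 2062 is a Sunday.
Jan 1, 2062 → Feb 1, 2062: 31 days (January has 31).
Feb 1, 2062 → Mar 1, 2062: 28 days (February has 28).
Mar 1, 2062 → Apr 1, 2062: 31 days (March has 31).
Apr 1, 2062 → May 1, 2062: 30 days (April has 30).
May 1, 2062 → Jun 1, 2062: 31 days (May has 31).
Jun 1, 2062 → Jul 1, 2062: 30 days (June has 30).
Jul 1, 2062 → Aug 1, 2062: 31 days (July has 31).
Aug 1, 2062 → Sep 1, 2062: 31 days (August has 31).
Sep 1, 2062 → Sep 10, 2062: 9 days.
Total: 252 days.
252 mod 7 = 0, so Sunday + 0 = Sunday.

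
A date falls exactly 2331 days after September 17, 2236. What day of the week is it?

Sep 17, 2236 is a Saturday.
2331 mod 7 = 0, so 2331 days after a Saturday is Saturday + 0 = Saturday.

Saturday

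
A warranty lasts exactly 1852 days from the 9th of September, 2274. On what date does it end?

October 5, 2279

+365 (one year) → Sep 9, 2275 (1487 left).
+366 (one year; includes Feb 29, 2276) → Sep 9, 2276 (1121 left).
+365 (one year) → Sep 9, 2277 (756 left).
+365 (one year) → Sep 9, 2278 (391 left).
Sep has 30 days: +22 → Oct 1, 2278 (369 left).
Oct has 31 days: +31 → Nov 1, 2278 (338 left).
Nov has 30 days: +30 → Dec 1, 2278 (308 left).
Dec has 31 days: +31 → Jan 1, 2279 (277 left).
Jan has 31 days: +31 → Feb 1, 2279 (246 left).
Feb has 28 days: +28 → Mar 1, 2279 (218 left).
Mar has 31 days: +31 → Apr 1, 2279 (187 left).
Apr has 30 days: +30 → May 1, 2279 (157 left).
May has 31 days: +31 → Jun 1, 2279 (126 left).
Jun has 30 days: +30 → Jul 1, 2279 (96 left).
Jul has 31 days: +31 → Aug 1, 2279 (65 left).
Aug has 31 days: +31 → Sep 1, 2279 (34 left).
Sep has 30 days: +30 → Oct 1, 2279 (4 left).
+4 → Oct 5, 2279.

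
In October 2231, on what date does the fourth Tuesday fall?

October 25, 2231

October 1, 2231 is a Saturday.
The first Tuesday is therefore October 4 (3 days later).
The fourth Tuesday is 4 + 3×7 = October 25.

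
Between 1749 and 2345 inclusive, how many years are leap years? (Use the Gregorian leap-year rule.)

Multiples of 4 in [1749,2345]: 149.
Of those, multiples of 100: 6 (not leap unless ÷400).
Multiples of 400: 1.
Leap years = 149 − 6 + 1 = 144.

144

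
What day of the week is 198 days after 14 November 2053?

Sunday

Nov 14, 2053 is a Friday.
198 mod 7 = 2, so 198 days after a Friday is Friday + 2 = Sunday.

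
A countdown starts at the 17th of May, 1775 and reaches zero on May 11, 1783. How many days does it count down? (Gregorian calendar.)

2916

May 17, 1775 → May 17, 1776: 366 days (Feb 29, 1776 is in that span).
May 17, 1776 → May 17, 1777: 365 days.
May 17, 1777 → May 17, 1778: 365 days.
May 17, 1778 → May 17, 1779: 365 days.
May 17, 1779 → May 17, 1780: 366 days (Feb 29, 1780 is in that span).
May 17, 1780 → May 17, 1781: 365 days.
May 17, 1781 → May 17, 1782: 365 days.
May 17, 1782 → Jun 17, 1782: 31 days (May has 31).
Jun 17, 1782 → Jul 17, 1782: 30 days (June has 30).
Jul 17, 1782 → Aug 17, 1782: 31 days (July has 31).
Aug 17, 1782 → Sep 17, 1782: 31 days (August has 31).
Sep 17, 1782 → Oct 17, 1782: 30 days (September has 30).
Oct 17, 1782 → Nov 17, 1782: 31 days (October has 31).
Nov 17, 1782 → Dec 17, 1782: 30 days (November has 30).
Dec 17, 1782 → Jan 17, 1783: 31 days (December has 31).
Jan 17, 1783 → Feb 17, 1783: 31 days (January has 31).
Feb 17, 1783 → Mar 17, 1783: 28 days (February has 28).
Mar 17, 1783 → Apr 17, 1783: 31 days (March has 31).
Apr 17, 1783 → May 11, 1783: 24 days.
Total: 2916 days.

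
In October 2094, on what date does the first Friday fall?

October 1, 2094 is a Friday.
The first Friday is therefore October 1 (same day).

October 1, 2094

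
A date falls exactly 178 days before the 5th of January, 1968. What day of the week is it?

Tuesday

First find the weekday of Jan 5, 1968. Doomsday rule: the anchor day for the 1900s is Wednesday. For year 68: 68÷12 = 5 r 8, and 8÷4 = 2, so 5+8+2 = 15.
Wednesday + 15 ≡ Thursday — that's 1968's doomsday.
In January the doomsday date is Jan 4 (1968 is a leap year (divisible by 4)).
Jan 5 is 1 day after Jan 4; 1 mod 7 = 1, so Thursday + 1 = Friday.
178 mod 7 = 3, so 178 days before a Friday is Friday − 3 = Tuesday.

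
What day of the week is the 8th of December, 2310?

Thursday

Doomsday rule: the anchor day for the 2300s is Wednesday. For year 10: 10÷12 = 0 r 10, and 10÷4 = 2, so 0+10+2 = 12.
Wednesday + 12 ≡ Monday — that's 2310's doomsday.
In December the doomsday date is Dec 12.
Dec 8 is 4 days before Dec 12; 4 mod 7 = 4, so Monday − 4 = Thursday.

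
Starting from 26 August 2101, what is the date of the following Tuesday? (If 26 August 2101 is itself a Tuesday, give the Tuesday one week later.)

Aug 26, 2101 is a Friday.
From Friday to the next Tuesday is 4 days.
Aug 26, 2101 + 4 = Aug 30, 2101.

August 30, 2101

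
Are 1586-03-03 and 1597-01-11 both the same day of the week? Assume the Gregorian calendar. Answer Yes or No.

From Mar 3, 1586 to Jan 11, 1597 is 3967 days.
3967 mod 7 = 5, so they are different weekdays.
(Mar 3, 1586 is a Monday; Jan 11, 1597 is a Saturday.)

No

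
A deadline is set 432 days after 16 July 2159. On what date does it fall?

+366 (one year; includes Feb 29, 2160) → Jul 16, 2160 (66 left).
Jul has 31 days: +16 → Aug 1, 2160 (50 left).
Aug has 31 days: +31 → Sep 1, 2160 (19 left).
+19 → Sep 20, 2160.

September 20, 2160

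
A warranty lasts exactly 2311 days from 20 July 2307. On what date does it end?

+366 (one year; includes Feb 29, 2308) → Jul 20, 2308 (1945 left).
+365 (one year) → Jul 20, 2309 (1580 left).
+365 (one year) → Jul 20, 2310 (1215 left).
+365 (one year) → Jul 20, 2311 (850 left).
+366 (one year; includes Feb 29, 2312) → Jul 20, 2312 (484 left).
+365 (one year) → Jul 20, 2313 (119 left).
Jul has 31 days: +12 → Aug 1, 2313 (107 left).
Aug has 31 days: +31 → Sep 1, 2313 (76 left).
Sep has 30 days: +30 → Oct 1, 2313 (46 left).
Oct has 31 days: +31 → Nov 1, 2313 (15 left).
+15 → Nov 16, 2313.

November 16, 2313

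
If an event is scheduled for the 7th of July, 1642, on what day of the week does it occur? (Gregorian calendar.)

Doomsday rule: the anchor day for the 1600s is Tuesday. For year 42: 42÷12 = 3 r 6, and 6÷4 = 1, so 3+6+1 = 10.
Tuesday + 10 ≡ Friday — that's 1642's doomsday.
In July the doomsday date is Jul 11.
Jul 7 is 4 days before Jul 11; 4 mod 7 = 4, so Friday − 4 = Monday.

Monday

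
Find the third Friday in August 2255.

August 17, 2255

August 1, 2255 is a Wednesday.
The first Friday is therefore August 3 (2 days later).
The third Friday is 3 + 2×7 = August 17.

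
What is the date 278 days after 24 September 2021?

Sep has 30 days: +7 → Oct 1, 2021 (271 left).
Oct has 31 days: +31 → Nov 1, 2021 (240 left).
Nov has 30 days: +30 → Dec 1, 2021 (210 left).
Dec has 31 days: +31 → Jan 1, 2022 (179 left).
Jan has 31 days: +31 → Feb 1, 2022 (148 left).
Feb has 28 days: +28 → Mar 1, 2022 (120 left).
Mar has 31 days: +31 → Apr 1, 2022 (89 left).
Apr has 30 days: +30 → May 1, 2022 (59 left).
May has 31 days: +31 → Jun 1, 2022 (28 left).
+28 → Jun 29, 2022.

June 29, 2022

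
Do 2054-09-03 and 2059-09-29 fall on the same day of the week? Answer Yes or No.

From Sep 3, 2054 to Sep 29, 2059 is 1852 days.
1852 mod 7 = 4, so they are different weekdays.
(Sep 3, 2054 is a Thursday; Sep 29, 2059 is a Monday.)

No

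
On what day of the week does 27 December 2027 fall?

Monday

Doomsday rule: the anchor day for the 2000s is Tuesday. For year 27: 27÷12 = 2 r 3, and 3÷4 = 0, so 2+3+0 = 5.
Tuesday + 5 ≡ Sunday — that's 2027's doomsday.
In December the doomsday date is Dec 12.
Dec 27 is 15 days after Dec 12; 15 mod 7 = 1, so Sunday + 1 = Monday.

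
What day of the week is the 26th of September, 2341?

Doomsday rule: the anchor day for the 2300s is Wednesday. For year 41: 41÷12 = 3 r 5, and 5÷4 = 1, so 3+5+1 = 9.
Wednesday + 9 ≡ Friday — that's 2341's doomsday.
In September the doomsday date is Sep 5.
Sep 26 is 21 days after Sep 5; 21 mod 7 = 0, so Friday + 0 = Friday.

Friday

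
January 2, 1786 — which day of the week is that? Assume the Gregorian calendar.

Doomsday rule: the anchor day for the 1700s is Sunday. For year 86: 86÷12 = 7 r 2, and 2÷4 = 0, so 7+2+0 = 9.
Sunday + 9 ≡ Tuesday — that's 1786's doomsday.
In January the doomsday date is Jan 3 (1786 is not a leap year).
Jan 2 is 1 day before Jan 3; 1 mod 7 = 1, so Tuesday − 1 = Monday.

Monday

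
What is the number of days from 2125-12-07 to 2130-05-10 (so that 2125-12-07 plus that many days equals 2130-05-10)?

Dec 7, 2125 → Dec 7, 2126: 365 days.
Dec 7, 2126 → Dec 7, 2127: 365 days.
Dec 7, 2127 → Dec 7, 2128: 366 days (Feb 29, 2128 is in that span).
Dec 7, 2128 → Dec 7, 2129: 365 days.
Dec 7, 2129 → Jan 7, 2130: 31 days (December has 31).
Jan 7, 2130 → Feb 7, 2130: 31 days (January has 31).
Feb 7, 2130 → Mar 7, 2130: 28 days (February has 28).
Mar 7, 2130 → Apr 7, 2130: 31 days (March has 31).
Apr 7, 2130 → May 7, 2130: 30 days (April has 30).
May 7, 2130 → May 10, 2130: 3 days.
Total: 1615 days.

1615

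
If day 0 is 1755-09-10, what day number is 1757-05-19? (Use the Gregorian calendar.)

Sep 10, 1755 → Sep 10, 1756: 366 days (Feb 29, 1756 is in that span).
Sep 10, 1756 → Oct 10, 1756: 30 days (September has 30).
Oct 10, 1756 → Nov 10, 1756: 31 days (October has 31).
Nov 10, 1756 → Dec 10, 1756: 30 days (November has 30).
Dec 10, 1756 → Jan 10, 1757: 31 days (December has 31).
Jan 10, 1757 → Feb 10, 1757: 31 days (January has 31).
Feb 10, 1757 → Mar 10, 1757: 28 days (February has 28).
Mar 10, 1757 → Apr 10, 1757: 31 days (March has 31).
Apr 10, 1757 → May 10, 1757: 30 days (April has 30).
May 10, 1757 → May 19, 1757: 9 days.
Total: 617 days.

617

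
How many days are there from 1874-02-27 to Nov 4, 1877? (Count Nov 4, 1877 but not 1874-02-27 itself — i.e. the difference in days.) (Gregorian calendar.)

Feb 27, 1874 → Feb 27, 1875: 365 days.
Feb 27, 1875 → Feb 27, 1876: 365 days.
Feb 27, 1876 → Feb 27, 1877: 366 days (Feb 29, 1876 is in that span).
Feb 27, 1877 → Mar 27, 1877: 28 days (February has 28).
Mar 27, 1877 → Apr 27, 1877: 31 days (March has 31).
Apr 27, 1877 → May 27, 1877: 30 days (April has 30).
May 27, 1877 → Jun 27, 1877: 31 days (May has 31).
Jun 27, 1877 → Jul 27, 1877: 30 days (June has 30).
Jul 27, 1877 → Aug 27, 1877: 31 days (July has 31).
Aug 27, 1877 → Sep 27, 1877: 31 days (August has 31).
Sep 27, 1877 → Oct 27, 1877: 30 days (September has 30).
Oct 27, 1877 → Nov 4, 1877: 8 days.
Total: 1346 days.

1346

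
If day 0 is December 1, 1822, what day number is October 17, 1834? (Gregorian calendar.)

4338

Dec 1, 1822 → Dec 1, 1823: 365 days.
Dec 1, 1823 → Dec 1, 1824: 366 days (Feb 29, 1824 is in that span).
Dec 1, 1824 → Dec 1, 1825: 365 days.
Dec 1, 1825 → Dec 1, 1826: 365 days.
Dec 1, 1826 → Dec 1, 1827: 365 days.
Dec 1, 1827 → Dec 1, 1828: 366 days (Feb 29, 1828 is in that span).
Dec 1, 1828 → Dec 1, 1829: 365 days.
Dec 1, 1829 → Dec 1, 1830: 365 days.
Dec 1, 1830 → Dec 1, 1831: 365 days.
Dec 1, 1831 → Dec 1, 1832: 366 days (Feb 29, 1832 is in that span).
Dec 1, 1832 → Dec 1, 1833: 365 days.
Dec 1, 1833 → Jan 1, 1834: 31 days (December has 31).
Jan 1, 1834 → Feb 1, 1834: 31 days (January has 31).
Feb 1, 1834 → Mar 1, 1834: 28 days (February has 28).
Mar 1, 1834 → Apr 1, 1834: 31 days (March has 31).
Apr 1, 1834 → May 1, 1834: 30 days (April has 30).
May 1, 1834 → Jun 1, 1834: 31 days (May has 31).
Jun 1, 1834 → Jul 1, 1834: 30 days (June has 30).
Jul 1, 1834 → Aug 1, 1834: 31 days (July has 31).
Aug 1, 1834 → Sep 1, 1834: 31 days (August has 31).
Sep 1, 1834 → Oct 1, 1834: 30 days (September has 30).
Oct 1, 1834 → Oct 17, 1834: 16 days.
Total: 4338 days.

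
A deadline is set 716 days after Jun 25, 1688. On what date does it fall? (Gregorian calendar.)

June 11, 1690

+365 (one year) → Jun 25, 1689 (351 left).
Jun has 30 days: +6 → Jul 1, 1689 (345 left).
Jul has 31 days: +31 → Aug 1, 1689 (314 left).
Aug has 31 days: +31 → Sep 1, 1689 (283 left).
Sep has 30 days: +30 → Oct 1, 1689 (253 left).
Oct has 31 days: +31 → Nov 1, 1689 (222 left).
Nov has 30 days: +30 → Dec 1, 1689 (192 left).
Dec has 31 days: +31 → Jan 1, 1690 (161 left).
Jan has 31 days: +31 → Feb 1, 1690 (130 left).
Feb has 28 days: +28 → Mar 1, 1690 (102 left).
Mar has 31 days: +31 → Apr 1, 1690 (71 left).
Apr has 30 days: +30 → May 1, 1690 (41 left).
May has 31 days: +31 → Jun 1, 1690 (10 left).
+10 → Jun 11, 1690.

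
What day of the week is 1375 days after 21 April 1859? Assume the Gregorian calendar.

Sunday

First find the weekday of Apr 21, 1859. Doomsday rule: the anchor day for the 1800s is Friday. For year 59: 59÷12 = 4 r 11, and 11÷4 = 2, so 4+11+2 = 17.
Friday + 17 ≡ Monday — that's 1859's doomsday.
In April the doomsday date is Apr 4.
Apr 21 is 17 days after Apr 4; 17 mod 7 = 3, so Monday + 3 = Thursday.
1375 mod 7 = 3, so 1375 days after a Thursday is Thursday + 3 = Sunday.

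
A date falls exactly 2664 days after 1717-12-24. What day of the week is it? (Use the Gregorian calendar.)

Tuesday

Dec 24, 1717 is a Friday.
2664 mod 7 = 4, so 2664 days after a Friday is Friday + 4 = Tuesday.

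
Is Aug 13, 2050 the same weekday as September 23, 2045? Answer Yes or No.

From Sep 23, 2045 to Aug 13, 2050 is 1785 days.
1785 mod 7 = 0, so they are the same weekday.
(Sep 23, 2045 is a Saturday; Aug 13, 2050 is a Saturday.)

Yes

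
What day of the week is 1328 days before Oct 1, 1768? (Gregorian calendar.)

First find the weekday of Oct 1, 1768. Doomsday rule: the anchor day for the 1700s is Sunday. For year 68: 68÷12 = 5 r 8, and 8÷4 = 2, so 5+8+2 = 15.
Sunday + 15 ≡ Monday — that's 1768's doomsday.
In October the doomsday date is Oct 10.
Oct 1 is 9 days before Oct 10; 9 mod 7 = 2, so Monday − 2 = Saturday.
1328 mod 7 = 5, so 1328 days before a Saturday is Saturday − 5 = Monday.

Monday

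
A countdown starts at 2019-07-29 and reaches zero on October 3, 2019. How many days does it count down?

66

Jul 29, 2019 → Aug 29, 2019: 31 days (July has 31).
Aug 29, 2019 → Sep 29, 2019: 31 days (August has 31).
Sep 29, 2019 → Oct 3, 2019: 4 days.
Total: 66 days.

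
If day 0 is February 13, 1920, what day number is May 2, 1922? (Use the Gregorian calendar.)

809

Feb 13, 1920 → Feb 13, 1921: 366 days (Feb 29, 1920 is in that span).
Feb 13, 1921 → Feb 13, 1922: 365 days.
Feb 13, 1922 → Mar 13, 1922: 28 days (February has 28).
Mar 13, 1922 → Apr 13, 1922: 31 days (March has 31).
Apr 13, 1922 → May 2, 1922: 19 days.
Total: 809 days.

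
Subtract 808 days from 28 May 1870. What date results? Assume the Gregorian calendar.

−365 (one year) → May 28, 1869 (443 left).
−365 (one year) → May 28, 1868 (78 left).
−28 → Apr 30, 1868 (end of Apr, 30 days; 50 left).
−30 → Mar 31, 1868 (end of Mar, 31 days; 20 left).
−20 → Mar 11, 1868.

March 11, 1868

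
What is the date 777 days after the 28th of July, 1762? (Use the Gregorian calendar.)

+365 (one year) → Jul 28, 1763 (412 left).
+366 (one year; includes Feb 29, 1764) → Jul 28, 1764 (46 left).
Jul has 31 days: +4 → Aug 1, 1764 (42 left).
Aug has 31 days: +31 → Sep 1, 1764 (11 left).
+11 → Sep 12, 1764.

September 12, 1764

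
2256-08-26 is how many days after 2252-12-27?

1338

Dec 27, 2252 → Dec 27, 2253: 365 days.
Dec 27, 2253 → Dec 27, 2254: 365 days.
Dec 27, 2254 → Dec 27, 2255: 365 days.
Dec 27, 2255 → Jan 27, 2256: 31 days (December has 31).
Jan 27, 2256 → Feb 27, 2256: 31 days (January has 31).
Feb 27, 2256 → Mar 27, 2256: 29 days (February has 29).
Mar 27, 2256 → Apr 27, 2256: 31 days (March has 31).
Apr 27, 2256 → May 27, 2256: 30 days (April has 30).
May 27, 2256 → Jun 27, 2256: 31 days (May has 31).
Jun 27, 2256 → Jul 27, 2256: 30 days (June has 30).
Jul 27, 2256 → Aug 26, 2256: 30 days.
Total: 1338 days.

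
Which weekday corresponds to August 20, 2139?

Thursday

January 1, 2139 is a Thursday.
Jan 1, 2139 → Feb 1, 2139: 31 days (January has 31).
Feb 1, 2139 → Mar 1, 2139: 28 days (February has 28).
Mar 1, 2139 → Apr 1, 2139: 31 days (March has 31).
Apr 1, 2139 → May 1, 2139: 30 days (April has 30).
May 1, 2139 → Jun 1, 2139: 31 days (May has 31).
Jun 1, 2139 → Jul 1, 2139: 30 days (June has 30).
Jul 1, 2139 → Aug 1, 2139: 31 days (July has 31).
Aug 1, 2139 → Aug 20, 2139: 19 days.
Total: 231 days.
231 mod 7 = 0, so Thursday + 0 = Thursday.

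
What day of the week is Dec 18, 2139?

Doomsday rule: the anchor day for the 2100s is Sunday. For year 39: 39÷12 = 3 r 3, and 3÷4 = 0, so 3+3+0 = 6.
Sunday + 6 ≡ Saturday — that's 2139's doomsday.
In December the doomsday date is Dec 12.
Dec 18 is 6 days after Dec 12; 6 mod 7 = 6, so Saturday + 6 = Friday.

Friday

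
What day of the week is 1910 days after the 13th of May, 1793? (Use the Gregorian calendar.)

Sunday

First find the weekday of May 13, 1793. Doomsday rule: the anchor day for the 1700s is Sunday. For year 93: 93÷12 = 7 r 9, and 9÷4 = 2, so 7+9+2 = 18.
Sunday + 18 ≡ Thursday — that's 1793's doomsday.
In May the doomsday date is May 9.
May 13 is 4 days after May 9; 4 mod 7 = 4, so Thursday + 4 = Monday.
1910 mod 7 = 6, so 1910 days after a Monday is Monday + 6 = Sunday.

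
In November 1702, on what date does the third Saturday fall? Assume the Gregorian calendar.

November 1, 1702 is a Wednesday.
The first Saturday is therefore November 4 (3 days later).
The third Saturday is 4 + 2×7 = November 18.

November 18, 1702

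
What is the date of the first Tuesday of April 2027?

April 1, 2027 is a Thursday.
The first Tuesday is therefore April 6 (5 days later).

April 6, 2027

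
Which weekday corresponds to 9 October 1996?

January 1, 1996 is a Monday.
Jan 1, 1996 → Feb 1, 1996: 31 days (January has 31).
Feb 1, 1996 → Mar 1, 1996: 29 days (February has 29).
Mar 1, 1996 → Apr 1, 1996: 31 days (March has 31).
Apr 1, 1996 → May 1, 1996: 30 days (April has 30).
May 1, 1996 → Jun 1, 1996: 31 days (May has 31).
Jun 1, 1996 → Jul 1, 1996: 30 days (June has 30).
Jul 1, 1996 → Aug 1, 1996: 31 days (July has 31).
Aug 1, 1996 → Sep 1, 1996: 31 days (August has 31).
Sep 1, 1996 → Oct 1, 1996: 30 days (September has 30).
Oct 1, 1996 → Oct 9, 1996: 8 days.
Total: 282 days.
282 mod 7 = 2, so Monday + 2 = Wednesday.

Wednesday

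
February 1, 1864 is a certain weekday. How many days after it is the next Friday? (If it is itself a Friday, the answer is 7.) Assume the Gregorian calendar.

Feb 1, 1864 is a Monday.
From Monday to the next Friday is 4 days.

4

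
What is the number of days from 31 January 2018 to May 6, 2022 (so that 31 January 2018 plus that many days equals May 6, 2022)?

1556

Jan 31, 2018 → Jan 31, 2019: 365 days.
Jan 31, 2019 → Jan 31, 2020: 365 days.
Jan 31, 2020 → Jan 31, 2021: 366 days (Feb 29, 2020 is in that span).
Jan 31, 2021 → Jan 31, 2022: 365 days.
Jan 31, 2022 → Feb 28, 2022: 28 days (January has 31).
Feb 28, 2022 → Mar 28, 2022: 28 days (February has 28).
Mar 28, 2022 → Apr 28, 2022: 31 days (March has 31).
Apr 28, 2022 → May 6, 2022: 8 days.
Total: 1556 days.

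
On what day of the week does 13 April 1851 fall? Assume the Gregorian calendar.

Sunday

Doomsday rule: the anchor day for the 1800s is Friday. For year 51: 51÷12 = 4 r 3, and 3÷4 = 0, so 4+3+0 = 7.
Friday + 7 ≡ Friday — that's 1851's doomsday.
In April the doomsday date is Apr 4.
Apr 13 is 9 days after Apr 4; 9 mod 7 = 2, so Friday + 2 = Sunday.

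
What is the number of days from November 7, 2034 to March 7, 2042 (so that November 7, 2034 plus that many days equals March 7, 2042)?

2677

Nov 7, 2034 → Nov 7, 2035: 365 days.
Nov 7, 2035 → Nov 7, 2036: 366 days (Feb 29, 2036 is in that span).
Nov 7, 2036 → Nov 7, 2037: 365 days.
Nov 7, 2037 → Nov 7, 2038: 365 days.
Nov 7, 2038 → Nov 7, 2039: 365 days.
Nov 7, 2039 → Nov 7, 2040: 366 days (Feb 29, 2040 is in that span).
Nov 7, 2040 → Nov 7, 2041: 365 days.
Nov 7, 2041 → Dec 7, 2041: 30 days (November has 30).
Dec 7, 2041 → Jan 7, 2042: 31 days (December has 31).
Jan 7, 2042 → Feb 7, 2042: 31 days (January has 31).
Feb 7, 2042 → Mar 7, 2042: 28 days.
Total: 2677 days.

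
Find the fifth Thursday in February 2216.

February 29, 2216

February 1, 2216 is a Thursday.
The first Thursday is therefore February 1 (same day).
The fifth Thursday is 1 + 4×7 = February 29.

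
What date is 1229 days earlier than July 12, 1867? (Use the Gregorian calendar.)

February 29, 1864

−365 (one year) → Jul 12, 1866 (864 left).
−365 (one year) → Jul 12, 1865 (499 left).
−365 (one year) → Jul 12, 1864 (134 left).
−12 → Jun 30, 1864 (end of Jun, 30 days; 122 left).
−30 → May 31, 1864 (end of May, 31 days; 92 left).
−31 → Apr 30, 1864 (end of Apr, 30 days; 61 left).
−30 → Mar 31, 1864 (end of Mar, 31 days; 31 left).
−31 → Feb 29, 1864 (end of Feb, 29 days; 0 left).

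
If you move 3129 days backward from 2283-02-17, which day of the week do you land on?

First find the weekday of Feb 17, 2283. Doomsday rule: the anchor day for the 2200s is Friday. For year 83: 83÷12 = 6 r 11, and 11÷4 = 2, so 6+11+2 = 19.
Friday + 19 ≡ Wednesday — that's 2283's doomsday.
In February the doomsday date is Feb 28 (2283 is not a leap year).
Feb 17 is 11 days before Feb 28; 11 mod 7 = 4, so Wednesday − 4 = Saturday.
3129 mod 7 = 0, so 3129 days before a Saturday is Saturday − 0 = Saturday.

Saturday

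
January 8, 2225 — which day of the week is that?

Doomsday rule: the anchor day for the 2200s is Friday. For year 25: 25÷12 = 2 r 1, and 1÷4 = 0, so 2+1+0 = 3.
Friday + 3 ≡ Monday — that's 2225's doomsday.
In January the doomsday date is Jan 3 (2225 is not a leap year).
Jan 8 is 5 days after Jan 3; 5 mod 7 = 5, so Monday + 5 = Saturday.

Saturday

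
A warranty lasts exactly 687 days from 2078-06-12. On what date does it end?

April 29, 2080

+365 (one year) → Jun 12, 2079 (322 left).
Jun has 30 days: +19 → Jul 1, 2079 (303 left).
Jul has 31 days: +31 → Aug 1, 2079 (272 left).
Aug has 31 days: +31 → Sep 1, 2079 (241 left).
Sep has 30 days: +30 → Oct 1, 2079 (211 left).
Oct has 31 days: +31 → Nov 1, 2079 (180 left).
Nov has 30 days: +30 → Dec 1, 2079 (150 left).
Dec has 31 days: +31 → Jan 1, 2080 (119 left).
Jan has 31 days: +31 → Feb 1, 2080 (88 left).
Feb has 29 days: +29 → Mar 1, 2080 (59 left).
Mar has 31 days: +31 → Apr 1, 2080 (28 left).
+28 → Apr 29, 2080.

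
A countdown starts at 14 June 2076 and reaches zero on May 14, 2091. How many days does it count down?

5447

Jun 14, 2076 → Jun 14, 2077: 365 days.
Jun 14, 2077 → Jun 14, 2078: 365 days.
Jun 14, 2078 → Jun 14, 2079: 365 days.
Jun 14, 2079 → Jun 14, 2080: 366 days (Feb 29, 2080 is in that span).
Jun 14, 2080 → Jun 14, 2081: 365 days.
Jun 14, 2081 → Jun 14, 2082: 365 days.
Jun 14, 2082 → Jun 14, 2083: 365 days.
Jun 14, 2083 → Jun 14, 2084: 366 days (Feb 29, 2084 is in that span).
Jun 14, 2084 → Jun 14, 2085: 365 days.
Jun 14, 2085 → Jun 14, 2086: 365 days.
Jun 14, 2086 → Jun 14, 2087: 365 days.
Jun 14, 2087 → Jun 14, 2088: 366 days (Feb 29, 2088 is in that span).
Jun 14, 2088 → Jun 14, 2089: 365 days.
Jun 14, 2089 → Jun 14, 2090: 365 days.
Jun 14, 2090 → Jul 14, 2090: 30 days (June has 30).
Jul 14, 2090 → Aug 14, 2090: 31 days (July has 31).
Aug 14, 2090 → Sep 14, 2090: 31 days (August has 31).
Sep 14, 2090 → Oct 14, 2090: 30 days (September has 30).
Oct 14, 2090 → Nov 14, 2090: 31 days (October has 31).
Nov 14, 2090 → Dec 14, 2090: 30 days (November has 30).
Dec 14, 2090 → Jan 14, 2091: 31 days (December has 31).
Jan 14, 2091 → Feb 14, 2091: 31 days (January has 31).
Feb 14, 2091 → Mar 14, 2091: 28 days (February has 28).
Mar 14, 2091 → Apr 14, 2091: 31 days (March has 31).
Apr 14, 2091 → May 14, 2091: 30 days.
Total: 5447 days.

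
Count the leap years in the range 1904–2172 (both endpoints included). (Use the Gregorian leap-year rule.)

67

Multiples of 4 in [1904,2172]: 68.
Of those, multiples of 100: 2 (not leap unless ÷400).
Multiples of 400: 1.
Leap years = 68 − 2 + 1 = 67.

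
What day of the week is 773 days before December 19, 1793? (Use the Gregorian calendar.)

First find the weekday of Dec 19, 1793. Doomsday rule: the anchor day for the 1700s is Sunday. For year 93: 93÷12 = 7 r 9, and 9÷4 = 2, so 7+9+2 = 18.
Sunday + 18 ≡ Thursday — that's 1793's doomsday.
In December the doomsday date is Dec 12.
Dec 19 is 7 days after Dec 12; 7 mod 7 = 0, so Thursday + 0 = Thursday.
773 mod 7 = 3, so 773 days before a Thursday is Thursday − 3 = Monday.

Monday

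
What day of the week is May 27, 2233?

Doomsday rule: the anchor day for the 2200s is Friday. For year 33: 33÷12 = 2 r 9, and 9÷4 = 2, so 2+9+2 = 13.
Friday + 13 ≡ Thursday — that's 2233's doomsday.
In May the doomsday date is May 9.
May 27 is 18 days after May 9; 18 mod 7 = 4, so Thursday + 4 = Monday.

Monday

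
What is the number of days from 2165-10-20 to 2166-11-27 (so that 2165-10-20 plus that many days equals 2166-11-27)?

403

Oct 20, 2165 → Oct 20, 2166: 365 days.
Oct 20, 2166 → Nov 20, 2166: 31 days (October has 31).
Nov 20, 2166 → Nov 27, 2166: 7 days.
Total: 403 days.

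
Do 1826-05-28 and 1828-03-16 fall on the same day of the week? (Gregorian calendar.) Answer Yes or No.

From May 28, 1826 to Mar 16, 1828 is 658 days.
658 mod 7 = 0, so they are the same weekday.
(May 28, 1826 is a Sunday; Mar 16, 1828 is a Sunday.)

Yes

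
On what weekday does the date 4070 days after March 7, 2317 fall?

Saturday

Mar 7, 2317 is a Wednesday.
4070 mod 7 = 3, so 4070 days after a Wednesday is Wednesday + 3 = Saturday.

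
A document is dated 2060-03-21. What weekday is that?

Sunday

Doomsday rule: the anchor day for the 2000s is Tuesday. For year 60: 60÷12 = 5 r 0, and 0÷4 = 0, so 5+0+0 = 5.
Tuesday + 5 ≡ Sunday — that's 2060's doomsday.
In March the doomsday date is Mar 14.
Mar 21 is 7 days after Mar 14; 7 mod 7 = 0, so Sunday + 0 = Sunday.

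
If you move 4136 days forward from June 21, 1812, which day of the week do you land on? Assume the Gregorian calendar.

Jun 21, 1812 is a Sunday.
4136 mod 7 = 6, so 4136 days after a Sunday is Sunday + 6 = Saturday.

Saturday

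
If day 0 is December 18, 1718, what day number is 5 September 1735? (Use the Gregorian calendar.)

Dec 18, 1718 → Dec 18, 1719: 365 days.
Dec 18, 1719 → Dec 18, 1720: 366 days (Feb 29, 1720 is in that span).
Dec 18, 1720 → Dec 18, 1721: 365 days.
Dec 18, 1721 → Dec 18, 1722: 365 days.
Dec 18, 1722 → Dec 18, 1723: 365 days.
Dec 18, 1723 → Dec 18, 1724: 366 days (Feb 29, 1724 is in that span).
Dec 18, 1724 → Dec 18, 1725: 365 days.
Dec 18, 1725 → Dec 18, 1726: 365 days.
Dec 18, 1726 → Dec 18, 1727: 365 days.
Dec 18, 1727 → Dec 18, 1728: 366 days (Feb 29, 1728 is in that span).
Dec 18, 1728 → Dec 18, 1729: 365 days.
Dec 18, 1729 → Dec 18, 1730: 365 days.
Dec 18, 1730 → Dec 18, 1731: 365 days.
Dec 18, 1731 → Dec 18, 1732: 366 days (Feb 29, 1732 is in that span).
Dec 18, 1732 → Dec 18, 1733: 365 days.
Dec 18, 1733 → Dec 18, 1734: 365 days.
Dec 18, 1734 → Jan 18, 1735: 31 days (December has 31).
Jan 18, 1735 → Feb 18, 1735: 31 days (January has 31).
Feb 18, 1735 → Mar 18, 1735: 28 days (February has 28).
Mar 18, 1735 → Apr 18, 1735: 31 days (March has 31).
Apr 18, 1735 → May 18, 1735: 30 days (April has 30).
May 18, 1735 → Jun 18, 1735: 31 days (May has 31).
Jun 18, 1735 → Jul 18, 1735: 30 days (June has 30).
Jul 18, 1735 → Aug 18, 1735: 31 days (July has 31).
Aug 18, 1735 → Sep 5, 1735: 18 days.
Total: 6105 days.

6105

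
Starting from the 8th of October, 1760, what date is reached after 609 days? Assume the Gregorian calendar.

+365 (one year) → Oct 8, 1761 (244 left).
Oct has 31 days: +24 → Nov 1, 1761 (220 left).
Nov has 30 days: +30 → Dec 1, 1761 (190 left).
Dec has 31 days: +31 → Jan 1, 1762 (159 left).
Jan has 31 days: +31 → Feb 1, 1762 (128 left).
Feb has 28 days: +28 → Mar 1, 1762 (100 left).
Mar has 31 days: +31 → Apr 1, 1762 (69 left).
Apr has 30 days: +30 → May 1, 1762 (39 left).
May has 31 days: +31 → Jun 1, 1762 (8 left).
+8 → Jun 9, 1762.

June 9, 1762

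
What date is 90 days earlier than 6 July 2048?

April 7, 2048

−6 → Jun 30, 2048 (end of Jun, 30 days; 84 left).
−30 → May 31, 2048 (end of May, 31 days; 54 left).
−31 → Apr 30, 2048 (end of Apr, 30 days; 23 left).
−23 → Apr 7, 2048.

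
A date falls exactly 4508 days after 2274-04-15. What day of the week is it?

Wednesday

Apr 15, 2274 is a Wednesday.
4508 mod 7 = 0, so 4508 days after a Wednesday is Wednesday + 0 = Wednesday.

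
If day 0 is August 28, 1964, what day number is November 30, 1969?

1920

Aug 28, 1964 → Aug 28, 1965: 365 days.
Aug 28, 1965 → Aug 28, 1966: 365 days.
Aug 28, 1966 → Aug 28, 1967: 365 days.
Aug 28, 1967 → Aug 28, 1968: 366 days (Feb 29, 1968 is in that span).
Aug 28, 1968 → Aug 28, 1969: 365 days.
Aug 28, 1969 → Sep 28, 1969: 31 days (August has 31).
Sep 28, 1969 → Oct 28, 1969: 30 days (September has 30).
Oct 28, 1969 → Nov 28, 1969: 31 days (October has 31).
Nov 28, 1969 → Nov 30, 1969: 2 days.
Total: 1920 days.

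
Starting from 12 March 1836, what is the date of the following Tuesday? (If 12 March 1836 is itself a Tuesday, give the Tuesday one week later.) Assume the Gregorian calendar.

Mar 12, 1836 is a Saturday.
From Saturday to the next Tuesday is 3 days.
Mar 12, 1836 + 3 = Mar 15, 1836.

March 15, 1836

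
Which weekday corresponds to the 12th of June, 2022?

Sunday

Doomsday rule: the anchor day for the 2000s is Tuesday. For year 22: 22÷12 = 1 r 10, and 10÷4 = 2, so 1+10+2 = 13.
Tuesday + 13 ≡ Monday — that's 2022's doomsday.
In June the doomsday date is Jun 6.
Jun 12 is 6 days after Jun 6; 6 mod 7 = 6, so Monday + 6 = Sunday.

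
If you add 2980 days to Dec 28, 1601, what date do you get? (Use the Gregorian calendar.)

February 24, 1610

+365 (one year) → Dec 28, 1602 (2615 left).
+365 (one year) → Dec 28, 1603 (2250 left).
+366 (one year; includes Feb 29, 1604) → Dec 28, 1604 (1884 left).
+365 (one year) → Dec 28, 1605 (1519 left).
+365 (one year) → Dec 28, 1606 (1154 left).
+365 (one year) → Dec 28, 1607 (789 left).
+366 (one year; includes Feb 29, 1608) → Dec 28, 1608 (423 left).
+365 (one year) → Dec 28, 1609 (58 left).
Dec has 31 days: +4 → Jan 1, 1610 (54 left).
Jan has 31 days: +31 → Feb 1, 1610 (23 left).
+23 → Feb 24, 1610.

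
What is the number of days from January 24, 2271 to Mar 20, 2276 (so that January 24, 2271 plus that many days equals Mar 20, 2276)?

1882

Jan 24, 2271 → Jan 24, 2272: 365 days.
Jan 24, 2272 → Jan 24, 2273: 366 days (Feb 29, 2272 is in that span).
Jan 24, 2273 → Jan 24, 2274: 365 days.
Jan 24, 2274 → Jan 24, 2275: 365 days.
Jan 24, 2275 → Jan 24, 2276: 365 days.
Jan 24, 2276 → Feb 24, 2276: 31 days (January has 31).
Feb 24, 2276 → Mar 20, 2276: 25 days.
Total: 1882 days.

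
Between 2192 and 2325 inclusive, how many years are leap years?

Multiples of 4 in [2192,2325]: 34.
Of those, multiples of 100: 2 (not leap unless ÷400).
Multiples of 400: 0.
Leap years = 34 − 2 + 0 = 32.

32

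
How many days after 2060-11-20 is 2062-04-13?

Nov 20, 2060 → Nov 20, 2061: 365 days.
Nov 20, 2061 → Dec 20, 2061: 30 days (November has 30).
Dec 20, 2061 → Jan 20, 2062: 31 days (December has 31).
Jan 20, 2062 → Feb 20, 2062: 31 days (January has 31).
Feb 20, 2062 → Mar 20, 2062: 28 days (February has 28).
Mar 20, 2062 → Apr 13, 2062: 24 days.
Total: 509 days.

509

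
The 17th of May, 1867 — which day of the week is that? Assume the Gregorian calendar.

Friday

Doomsday rule: the anchor day for the 1800s is Friday. For year 67: 67÷12 = 5 r 7, and 7÷4 = 1, so 5+7+1 = 13.
Friday + 13 ≡ Thursday — that's 1867's doomsday.
In May the doomsday date is May 9.
May 17 is 8 days after May 9; 8 mod 7 = 1, so Thursday + 1 = Friday.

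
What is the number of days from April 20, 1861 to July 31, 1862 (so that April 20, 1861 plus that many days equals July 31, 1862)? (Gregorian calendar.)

Apr 20, 1861 → Apr 20, 1862: 365 days.
Apr 20, 1862 → May 20, 1862: 30 days (April has 30).
May 20, 1862 → Jun 20, 1862: 31 days (May has 31).
Jun 20, 1862 → Jul 20, 1862: 30 days (June has 30).
Jul 20, 1862 → Jul 31, 1862: 11 days.
Total: 467 days.

467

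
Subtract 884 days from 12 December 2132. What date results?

July 12, 2130

−366 (one year; includes Feb 29, 2132) → Dec 12, 2131 (518 left).
−365 (one year) → Dec 12, 2130 (153 left).
−12 → Nov 30, 2130 (end of Nov, 30 days; 141 left).
−30 → Oct 31, 2130 (end of Oct, 31 days; 111 left).
−31 → Sep 30, 2130 (end of Sep, 30 days; 80 left).
−30 → Aug 31, 2130 (end of Aug, 31 days; 50 left).
−31 → Jul 31, 2130 (end of Jul, 31 days; 19 left).
−19 → Jul 12, 2130.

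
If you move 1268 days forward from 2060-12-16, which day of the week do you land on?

First find the weekday of Dec 16, 2060. Doomsday rule: the anchor day for the 2000s is Tuesday. For year 60: 60÷12 = 5 r 0, and 0÷4 = 0, so 5+0+0 = 5.
Tuesday + 5 ≡ Sunday — that's 2060's doomsday.
In December the doomsday date is Dec 12.
Dec 16 is 4 days after Dec 12; 4 mod 7 = 4, so Sunday + 4 = Thursday.
1268 mod 7 = 1, so 1268 days after a Thursday is Thursday + 1 = Friday.

Friday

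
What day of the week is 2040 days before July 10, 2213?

Jul 10, 2213 is a Saturday.
2040 mod 7 = 3, so 2040 days before a Saturday is Saturday − 3 = Wednesday.

Wednesday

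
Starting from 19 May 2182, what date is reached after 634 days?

+365 (one year) → May 19, 2183 (269 left).
May has 31 days: +13 → Jun 1, 2183 (256 left).
Jun has 30 days: +30 → Jul 1, 2183 (226 left).
Jul has 31 days: +31 → Aug 1, 2183 (195 left).
Aug has 31 days: +31 → Sep 1, 2183 (164 left).
Sep has 30 days: +30 → Oct 1, 2183 (134 left).
Oct has 31 days: +31 → Nov 1, 2183 (103 left).
Nov has 30 days: +30 → Dec 1, 2183 (73 left).
Dec has 31 days: +31 → Jan 1, 2184 (42 left).
Jan has 31 days: +31 → Feb 1, 2184 (11 left).
+11 → Feb 12, 2184.

February 12, 2184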